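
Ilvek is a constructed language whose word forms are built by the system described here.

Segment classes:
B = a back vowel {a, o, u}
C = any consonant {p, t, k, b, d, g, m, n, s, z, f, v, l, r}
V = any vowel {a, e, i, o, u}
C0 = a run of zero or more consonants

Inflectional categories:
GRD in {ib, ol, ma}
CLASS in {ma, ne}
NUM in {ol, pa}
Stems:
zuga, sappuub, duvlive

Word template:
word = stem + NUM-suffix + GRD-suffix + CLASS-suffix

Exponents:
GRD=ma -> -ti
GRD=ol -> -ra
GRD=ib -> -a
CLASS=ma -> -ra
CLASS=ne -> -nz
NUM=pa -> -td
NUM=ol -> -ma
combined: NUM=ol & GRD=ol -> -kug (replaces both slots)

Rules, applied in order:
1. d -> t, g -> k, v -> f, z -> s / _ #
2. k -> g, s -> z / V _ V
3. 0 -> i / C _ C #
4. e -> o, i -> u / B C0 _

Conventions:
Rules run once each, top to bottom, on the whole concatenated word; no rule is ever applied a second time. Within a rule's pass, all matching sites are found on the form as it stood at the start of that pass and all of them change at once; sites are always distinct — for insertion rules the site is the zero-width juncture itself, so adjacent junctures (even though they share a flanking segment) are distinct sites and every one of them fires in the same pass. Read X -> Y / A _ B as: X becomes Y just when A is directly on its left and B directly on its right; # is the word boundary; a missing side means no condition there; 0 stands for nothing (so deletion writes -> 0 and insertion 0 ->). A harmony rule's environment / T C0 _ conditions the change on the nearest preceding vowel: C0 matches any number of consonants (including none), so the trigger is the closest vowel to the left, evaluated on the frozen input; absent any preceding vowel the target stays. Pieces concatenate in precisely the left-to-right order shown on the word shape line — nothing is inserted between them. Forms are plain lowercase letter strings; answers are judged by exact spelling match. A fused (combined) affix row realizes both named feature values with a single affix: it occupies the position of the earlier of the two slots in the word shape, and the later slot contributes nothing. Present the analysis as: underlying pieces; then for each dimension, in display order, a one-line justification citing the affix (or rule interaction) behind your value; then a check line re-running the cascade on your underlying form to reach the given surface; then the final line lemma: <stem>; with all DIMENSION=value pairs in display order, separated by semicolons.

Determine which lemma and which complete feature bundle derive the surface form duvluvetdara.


underlying: duvlive-td-a-ra
GRD=ib - signalled by the affix -a
CLASS=ma - signalled by the affix -ra
NUM=pa - signalled by the affix -td
check: duvlivetdara -> duvlivetdara -> duvlivetdara -> duvlivetdara -> duvluvetdara
lemma: duvlive; GRD=ib; CLASS=ma; NUM=pa


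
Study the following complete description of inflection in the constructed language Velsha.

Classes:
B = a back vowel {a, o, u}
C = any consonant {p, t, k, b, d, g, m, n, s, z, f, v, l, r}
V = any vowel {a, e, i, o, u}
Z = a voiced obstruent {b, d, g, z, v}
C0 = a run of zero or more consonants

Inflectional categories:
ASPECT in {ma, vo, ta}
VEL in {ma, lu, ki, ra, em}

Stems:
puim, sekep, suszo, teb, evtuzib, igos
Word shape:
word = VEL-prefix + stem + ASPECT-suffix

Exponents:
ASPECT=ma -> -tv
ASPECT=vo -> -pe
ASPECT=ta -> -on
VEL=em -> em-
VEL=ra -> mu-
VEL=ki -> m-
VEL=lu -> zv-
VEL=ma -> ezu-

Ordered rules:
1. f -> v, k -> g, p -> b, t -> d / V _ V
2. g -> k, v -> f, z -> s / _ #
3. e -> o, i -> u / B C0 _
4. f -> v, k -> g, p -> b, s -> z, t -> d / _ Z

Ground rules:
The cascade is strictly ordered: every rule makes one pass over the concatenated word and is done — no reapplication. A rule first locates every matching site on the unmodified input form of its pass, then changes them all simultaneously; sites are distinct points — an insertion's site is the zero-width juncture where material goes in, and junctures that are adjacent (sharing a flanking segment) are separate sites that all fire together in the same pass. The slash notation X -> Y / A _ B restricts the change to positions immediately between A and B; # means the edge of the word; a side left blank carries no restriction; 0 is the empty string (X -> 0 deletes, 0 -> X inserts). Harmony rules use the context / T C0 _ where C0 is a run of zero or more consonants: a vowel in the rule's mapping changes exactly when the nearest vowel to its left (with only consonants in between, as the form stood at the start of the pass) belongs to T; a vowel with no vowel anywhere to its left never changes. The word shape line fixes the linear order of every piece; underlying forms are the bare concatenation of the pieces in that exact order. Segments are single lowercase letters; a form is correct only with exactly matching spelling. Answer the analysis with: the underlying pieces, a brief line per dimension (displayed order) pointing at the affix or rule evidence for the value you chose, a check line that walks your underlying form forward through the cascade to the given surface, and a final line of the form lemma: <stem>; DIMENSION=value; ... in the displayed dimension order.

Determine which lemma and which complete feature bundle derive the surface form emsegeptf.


underlying: em-sekep-tv
ASPECT=ma - signalled by the affix -tv
VEL=em - signalled by the affix em-
check: emsekeptv -> emsegeptv -> emsegeptf -> emsegeptf -> emsegeptf
lemma: sekep; ASPECT=ma; VEL=em


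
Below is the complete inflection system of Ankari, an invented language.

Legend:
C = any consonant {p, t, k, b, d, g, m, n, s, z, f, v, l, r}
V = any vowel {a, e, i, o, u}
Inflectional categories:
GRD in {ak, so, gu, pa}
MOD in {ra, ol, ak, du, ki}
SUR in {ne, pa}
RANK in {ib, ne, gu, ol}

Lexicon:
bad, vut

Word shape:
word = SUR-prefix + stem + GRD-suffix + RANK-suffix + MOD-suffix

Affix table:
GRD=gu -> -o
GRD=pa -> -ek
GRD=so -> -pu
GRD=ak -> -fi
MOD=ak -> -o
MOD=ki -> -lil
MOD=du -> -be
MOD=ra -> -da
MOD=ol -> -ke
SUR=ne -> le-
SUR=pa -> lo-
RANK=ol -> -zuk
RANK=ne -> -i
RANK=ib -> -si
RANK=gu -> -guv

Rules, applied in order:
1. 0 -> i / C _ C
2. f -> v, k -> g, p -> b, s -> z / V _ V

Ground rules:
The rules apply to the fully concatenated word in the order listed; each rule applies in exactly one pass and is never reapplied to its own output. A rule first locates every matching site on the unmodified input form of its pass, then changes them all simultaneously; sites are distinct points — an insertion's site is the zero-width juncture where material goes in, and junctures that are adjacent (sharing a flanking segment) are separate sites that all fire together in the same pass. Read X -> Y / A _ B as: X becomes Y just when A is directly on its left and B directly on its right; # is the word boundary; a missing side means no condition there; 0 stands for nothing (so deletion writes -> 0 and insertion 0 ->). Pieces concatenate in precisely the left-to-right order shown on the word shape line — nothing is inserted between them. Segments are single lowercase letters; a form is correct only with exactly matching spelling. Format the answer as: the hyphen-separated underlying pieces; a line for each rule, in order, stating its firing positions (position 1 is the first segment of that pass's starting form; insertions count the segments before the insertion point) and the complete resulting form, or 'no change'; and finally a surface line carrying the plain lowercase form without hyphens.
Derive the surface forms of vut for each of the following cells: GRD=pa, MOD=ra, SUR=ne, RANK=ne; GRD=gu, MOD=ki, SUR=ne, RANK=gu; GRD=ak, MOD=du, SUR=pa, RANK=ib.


cell GRD=pa, MOD=ra, SUR=ne, RANK=ne:
underlying: le-vut-ek-i-da
1. 0 -> i / C _ C: no change
2. f -> v, k -> g, p -> b, s -> z / V _ V: fires at position(s) 7: levutegida
surface: levutegida

cell GRD=gu, MOD=ki, SUR=ne, RANK=gu:
underlying: le-vut-o-guv-lil
1. 0 -> i / C _ C: inserts after position(s) 9: levutoguvilil
2. f -> v, k -> g, p -> b, s -> z / V _ V: no change
surface: levutoguvilil

cell GRD=ak, MOD=du, SUR=pa, RANK=ib:
underlying: lo-vut-fi-si-be
1. 0 -> i / C _ C: inserts after position(s) 5: lovutifisibe
2. f -> v, k -> g, p -> b, s -> z / V _ V: fires at position(s) 7, 9: lovutivizibe
surface: lovutivizibe


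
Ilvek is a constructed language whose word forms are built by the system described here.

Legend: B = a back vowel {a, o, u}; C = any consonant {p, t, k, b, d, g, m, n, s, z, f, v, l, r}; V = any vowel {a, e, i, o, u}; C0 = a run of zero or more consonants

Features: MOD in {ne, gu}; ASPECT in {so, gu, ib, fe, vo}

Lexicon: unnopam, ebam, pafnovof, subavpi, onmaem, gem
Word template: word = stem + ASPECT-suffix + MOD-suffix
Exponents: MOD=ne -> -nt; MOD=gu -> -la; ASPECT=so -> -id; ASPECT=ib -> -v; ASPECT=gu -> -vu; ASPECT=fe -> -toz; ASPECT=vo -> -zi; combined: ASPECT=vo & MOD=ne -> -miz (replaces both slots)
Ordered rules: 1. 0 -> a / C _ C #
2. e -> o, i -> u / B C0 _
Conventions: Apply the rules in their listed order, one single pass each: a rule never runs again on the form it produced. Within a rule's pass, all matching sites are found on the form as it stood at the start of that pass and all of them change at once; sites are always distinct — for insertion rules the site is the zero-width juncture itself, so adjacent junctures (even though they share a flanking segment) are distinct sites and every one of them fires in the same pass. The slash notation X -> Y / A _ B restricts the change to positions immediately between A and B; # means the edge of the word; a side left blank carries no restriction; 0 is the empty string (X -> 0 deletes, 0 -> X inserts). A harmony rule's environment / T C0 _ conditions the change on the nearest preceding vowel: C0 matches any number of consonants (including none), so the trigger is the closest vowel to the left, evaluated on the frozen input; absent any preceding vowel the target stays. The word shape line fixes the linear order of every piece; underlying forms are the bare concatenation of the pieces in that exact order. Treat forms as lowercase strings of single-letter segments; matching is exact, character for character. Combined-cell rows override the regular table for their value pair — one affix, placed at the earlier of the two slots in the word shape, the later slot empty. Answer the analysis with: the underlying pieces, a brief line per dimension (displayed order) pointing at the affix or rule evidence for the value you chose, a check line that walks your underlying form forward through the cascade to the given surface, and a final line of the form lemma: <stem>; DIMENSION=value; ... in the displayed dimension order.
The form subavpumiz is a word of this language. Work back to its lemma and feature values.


underlying: subavpi-miz
MOD=ne - signalled by the combined affix row
ASPECT=vo - signalled by the combined affix row
check: subavpimiz -> subavpimiz -> subavpumiz
lemma: subavpi; MOD=ne; ASPECT=vo


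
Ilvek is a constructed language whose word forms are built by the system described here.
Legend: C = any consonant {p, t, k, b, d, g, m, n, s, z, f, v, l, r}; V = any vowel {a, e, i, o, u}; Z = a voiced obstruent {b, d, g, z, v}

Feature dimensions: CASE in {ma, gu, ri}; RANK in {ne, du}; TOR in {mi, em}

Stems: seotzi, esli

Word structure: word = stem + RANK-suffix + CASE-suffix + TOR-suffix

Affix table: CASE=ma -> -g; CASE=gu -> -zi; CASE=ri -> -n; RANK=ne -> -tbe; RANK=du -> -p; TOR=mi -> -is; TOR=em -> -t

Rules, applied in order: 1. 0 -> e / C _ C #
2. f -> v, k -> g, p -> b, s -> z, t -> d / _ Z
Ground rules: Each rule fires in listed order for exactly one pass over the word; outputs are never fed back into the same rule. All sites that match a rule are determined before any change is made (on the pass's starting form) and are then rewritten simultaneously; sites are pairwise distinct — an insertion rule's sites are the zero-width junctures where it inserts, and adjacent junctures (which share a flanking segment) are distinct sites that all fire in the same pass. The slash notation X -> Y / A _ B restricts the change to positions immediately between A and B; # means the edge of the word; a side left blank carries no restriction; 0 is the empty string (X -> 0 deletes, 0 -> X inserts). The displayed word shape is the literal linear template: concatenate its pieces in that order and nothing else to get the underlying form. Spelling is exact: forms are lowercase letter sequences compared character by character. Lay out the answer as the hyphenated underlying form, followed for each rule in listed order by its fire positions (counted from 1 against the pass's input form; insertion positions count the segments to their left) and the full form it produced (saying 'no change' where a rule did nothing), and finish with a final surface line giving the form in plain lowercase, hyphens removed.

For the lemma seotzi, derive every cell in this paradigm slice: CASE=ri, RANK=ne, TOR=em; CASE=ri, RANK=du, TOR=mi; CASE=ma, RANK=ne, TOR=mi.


cell CASE=ri, RANK=ne, TOR=em:
underlying: seotzi-tbe-n-t
1. 0 -> e / C _ C #: inserts after position(s) 10: seotzitbenet
2. f -> v, k -> g, p -> b, s -> z, t -> d / _ Z: fires at position(s) 4, 7: seodzidbenet
surface: seodzidbenet

cell CASE=ri, RANK=du, TOR=mi:
underlying: seotzi-p-n-is
1. 0 -> e / C _ C #: no change
2. f -> v, k -> g, p -> b, s -> z, t -> d / _ Z: fires at position(s) 4: seodzipnis
surface: seodzipnis

cell CASE=ma, RANK=ne, TOR=mi:
underlying: seotzi-tbe-g-is
1. 0 -> e / C _ C #: no change
2. f -> v, k -> g, p -> b, s -> z, t -> d / _ Z: fires at position(s) 4, 7: seodzidbegis
surface: seodzidbegis


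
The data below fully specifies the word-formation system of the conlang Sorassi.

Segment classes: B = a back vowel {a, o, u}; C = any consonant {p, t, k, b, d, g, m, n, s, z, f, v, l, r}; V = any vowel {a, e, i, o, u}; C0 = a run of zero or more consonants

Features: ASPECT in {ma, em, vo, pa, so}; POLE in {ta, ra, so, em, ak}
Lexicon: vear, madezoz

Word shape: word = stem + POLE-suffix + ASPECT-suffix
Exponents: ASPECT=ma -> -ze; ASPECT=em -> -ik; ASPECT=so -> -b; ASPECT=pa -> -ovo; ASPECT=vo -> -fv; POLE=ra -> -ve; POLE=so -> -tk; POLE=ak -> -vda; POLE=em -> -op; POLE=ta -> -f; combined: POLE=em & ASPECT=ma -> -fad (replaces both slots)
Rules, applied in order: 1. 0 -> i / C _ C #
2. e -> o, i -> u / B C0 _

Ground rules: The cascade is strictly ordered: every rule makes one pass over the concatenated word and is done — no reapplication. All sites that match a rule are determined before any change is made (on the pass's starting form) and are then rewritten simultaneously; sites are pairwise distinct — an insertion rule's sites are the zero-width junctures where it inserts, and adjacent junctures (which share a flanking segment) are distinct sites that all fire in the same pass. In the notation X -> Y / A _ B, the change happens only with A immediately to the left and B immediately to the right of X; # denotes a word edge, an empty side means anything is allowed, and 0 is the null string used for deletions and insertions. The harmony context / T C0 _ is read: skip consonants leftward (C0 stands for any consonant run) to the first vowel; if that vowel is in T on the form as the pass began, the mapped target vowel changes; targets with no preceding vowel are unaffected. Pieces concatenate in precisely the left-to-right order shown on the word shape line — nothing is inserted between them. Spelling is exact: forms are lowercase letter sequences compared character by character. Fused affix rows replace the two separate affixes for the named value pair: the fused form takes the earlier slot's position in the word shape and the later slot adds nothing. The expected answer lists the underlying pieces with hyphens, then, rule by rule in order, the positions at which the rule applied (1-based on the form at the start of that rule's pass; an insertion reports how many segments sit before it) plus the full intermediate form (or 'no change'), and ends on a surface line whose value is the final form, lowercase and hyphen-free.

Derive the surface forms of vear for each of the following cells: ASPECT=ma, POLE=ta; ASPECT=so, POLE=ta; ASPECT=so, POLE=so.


cell ASPECT=ma, POLE=ta:
underlying: vear-f-ze
1. 0 -> i / C _ C #: no change
2. e -> o, i -> u / B C0 _: fires at position(s) 7: vearfzo
surface: vearfzo

cell ASPECT=so, POLE=ta:
underlying: vear-f-b
1. 0 -> i / C _ C #: inserts after position(s) 5: vearfib
2. e -> o, i -> u / B C0 _: fires at position(s) 6: vearfub
surface: vearfub

cell ASPECT=so, POLE=so:
underlying: vear-tk-b
1. 0 -> i / C _ C #: inserts after position(s) 6: veartkib
2. e -> o, i -> u / B C0 _: fires at position(s) 7: veartkub
surface: veartkub


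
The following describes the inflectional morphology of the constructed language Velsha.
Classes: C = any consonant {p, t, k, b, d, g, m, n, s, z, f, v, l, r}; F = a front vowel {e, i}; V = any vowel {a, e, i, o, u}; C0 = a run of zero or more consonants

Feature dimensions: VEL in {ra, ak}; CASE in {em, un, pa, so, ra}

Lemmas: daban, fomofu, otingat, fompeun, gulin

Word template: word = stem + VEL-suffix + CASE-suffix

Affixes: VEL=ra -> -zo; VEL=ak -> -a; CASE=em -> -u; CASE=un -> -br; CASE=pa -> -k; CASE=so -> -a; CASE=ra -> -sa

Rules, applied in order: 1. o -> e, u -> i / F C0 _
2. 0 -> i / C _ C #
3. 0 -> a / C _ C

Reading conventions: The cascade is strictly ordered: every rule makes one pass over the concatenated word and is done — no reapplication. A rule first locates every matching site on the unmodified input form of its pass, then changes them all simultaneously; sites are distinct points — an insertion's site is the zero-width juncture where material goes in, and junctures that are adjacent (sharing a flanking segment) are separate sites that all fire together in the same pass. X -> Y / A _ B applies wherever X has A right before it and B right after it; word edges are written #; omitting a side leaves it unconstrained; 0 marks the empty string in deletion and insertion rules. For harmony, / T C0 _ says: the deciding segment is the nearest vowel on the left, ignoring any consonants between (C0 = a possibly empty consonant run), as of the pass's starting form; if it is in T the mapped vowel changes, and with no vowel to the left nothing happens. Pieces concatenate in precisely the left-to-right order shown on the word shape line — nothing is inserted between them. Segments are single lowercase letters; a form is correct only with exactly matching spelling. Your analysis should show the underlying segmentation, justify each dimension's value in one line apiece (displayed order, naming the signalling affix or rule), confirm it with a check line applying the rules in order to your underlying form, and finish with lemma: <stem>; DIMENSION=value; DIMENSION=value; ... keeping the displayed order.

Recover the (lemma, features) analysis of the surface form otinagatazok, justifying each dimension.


underlying: otingat-zo-k
VEL=ra - signalled by the affix -zo
CASE=pa - signalled by the affix -k
check: otingatzok -> otingatzok -> otingatzok -> otinagatazok
lemma: otingat; VEL=ra; CASE=pa


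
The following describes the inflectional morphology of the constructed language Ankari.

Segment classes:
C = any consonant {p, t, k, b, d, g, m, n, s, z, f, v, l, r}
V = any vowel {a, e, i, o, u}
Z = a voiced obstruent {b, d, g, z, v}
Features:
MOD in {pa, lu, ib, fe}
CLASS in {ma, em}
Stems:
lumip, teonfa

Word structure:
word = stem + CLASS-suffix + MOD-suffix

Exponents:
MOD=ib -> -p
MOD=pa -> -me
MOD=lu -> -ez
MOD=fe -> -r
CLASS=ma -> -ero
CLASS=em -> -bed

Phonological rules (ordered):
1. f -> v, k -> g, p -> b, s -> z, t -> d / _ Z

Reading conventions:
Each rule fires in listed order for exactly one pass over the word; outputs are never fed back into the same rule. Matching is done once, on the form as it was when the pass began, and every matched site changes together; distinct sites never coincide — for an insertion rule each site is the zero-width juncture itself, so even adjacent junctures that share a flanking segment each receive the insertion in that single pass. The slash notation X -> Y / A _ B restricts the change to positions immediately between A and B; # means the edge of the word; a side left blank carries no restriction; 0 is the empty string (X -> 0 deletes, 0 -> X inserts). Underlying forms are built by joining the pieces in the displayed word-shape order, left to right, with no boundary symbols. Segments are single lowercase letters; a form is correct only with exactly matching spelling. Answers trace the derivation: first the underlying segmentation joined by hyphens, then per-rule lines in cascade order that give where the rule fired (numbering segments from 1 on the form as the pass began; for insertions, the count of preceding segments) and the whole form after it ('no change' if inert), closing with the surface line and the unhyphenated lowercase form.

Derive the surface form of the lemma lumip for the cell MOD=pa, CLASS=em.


underlying: lumip-bed-me
1. f -> v, k -> g, p -> b, s -> z, t -> d / _ Z: fires at position(s) 5: lumibbedme
surface: lumibbedme


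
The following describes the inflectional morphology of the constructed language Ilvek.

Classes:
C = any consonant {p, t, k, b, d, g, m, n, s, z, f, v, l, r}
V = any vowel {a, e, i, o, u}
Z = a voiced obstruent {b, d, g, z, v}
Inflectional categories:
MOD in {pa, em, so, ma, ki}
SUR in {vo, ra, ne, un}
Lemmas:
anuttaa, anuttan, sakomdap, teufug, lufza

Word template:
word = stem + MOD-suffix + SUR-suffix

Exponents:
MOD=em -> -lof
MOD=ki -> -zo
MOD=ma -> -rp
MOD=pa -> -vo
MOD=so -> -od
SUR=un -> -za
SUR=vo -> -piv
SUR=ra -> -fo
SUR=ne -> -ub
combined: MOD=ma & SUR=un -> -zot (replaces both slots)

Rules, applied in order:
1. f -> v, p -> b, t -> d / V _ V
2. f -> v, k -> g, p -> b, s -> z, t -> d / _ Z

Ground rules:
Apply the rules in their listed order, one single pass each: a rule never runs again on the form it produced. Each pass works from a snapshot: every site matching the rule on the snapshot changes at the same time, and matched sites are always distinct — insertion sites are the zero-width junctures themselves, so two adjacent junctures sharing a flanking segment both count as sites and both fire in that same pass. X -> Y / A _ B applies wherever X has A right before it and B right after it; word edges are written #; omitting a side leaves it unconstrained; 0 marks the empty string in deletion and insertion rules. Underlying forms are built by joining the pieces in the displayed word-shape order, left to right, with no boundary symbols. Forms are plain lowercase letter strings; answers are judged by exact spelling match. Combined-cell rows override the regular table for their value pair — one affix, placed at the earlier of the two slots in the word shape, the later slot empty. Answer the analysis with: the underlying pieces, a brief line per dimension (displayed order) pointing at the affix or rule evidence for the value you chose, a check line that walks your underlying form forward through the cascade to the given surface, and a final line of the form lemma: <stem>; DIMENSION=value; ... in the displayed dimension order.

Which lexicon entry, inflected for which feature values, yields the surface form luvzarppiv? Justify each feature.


underlying: lufza-rp-piv
MOD=ma - signalled by the affix -rp
SUR=vo - signalled by the affix -piv
check: lufzarppiv -> lufzarppiv -> luvzarppiv
lemma: lufza; MOD=ma; SUR=vo


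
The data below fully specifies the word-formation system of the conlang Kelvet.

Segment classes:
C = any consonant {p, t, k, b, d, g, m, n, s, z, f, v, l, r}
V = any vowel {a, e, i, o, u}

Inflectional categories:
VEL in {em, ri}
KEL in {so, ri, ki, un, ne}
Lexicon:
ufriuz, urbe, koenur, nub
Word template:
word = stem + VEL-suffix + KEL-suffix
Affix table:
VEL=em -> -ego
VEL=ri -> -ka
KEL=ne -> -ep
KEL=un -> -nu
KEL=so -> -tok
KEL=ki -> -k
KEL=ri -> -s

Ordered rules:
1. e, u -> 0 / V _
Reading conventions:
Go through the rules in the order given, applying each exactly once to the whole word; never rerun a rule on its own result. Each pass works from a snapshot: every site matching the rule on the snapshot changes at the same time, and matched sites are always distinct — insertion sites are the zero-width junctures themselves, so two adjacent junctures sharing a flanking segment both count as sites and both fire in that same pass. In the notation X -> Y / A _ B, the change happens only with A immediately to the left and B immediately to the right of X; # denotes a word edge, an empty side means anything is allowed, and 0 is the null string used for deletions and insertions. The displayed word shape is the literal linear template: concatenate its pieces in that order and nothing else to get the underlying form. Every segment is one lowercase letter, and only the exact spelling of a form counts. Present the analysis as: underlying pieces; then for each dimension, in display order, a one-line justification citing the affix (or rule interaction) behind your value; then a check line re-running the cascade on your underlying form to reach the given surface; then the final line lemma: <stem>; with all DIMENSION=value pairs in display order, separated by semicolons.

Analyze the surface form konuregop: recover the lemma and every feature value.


underlying: koenur-ego-ep
VEL=em - signalled by the affix -ego
KEL=ne - signalled by the affix -ep
check: koenuregoep -> konuregop
lemma: koenur; VEL=em; KEL=ne


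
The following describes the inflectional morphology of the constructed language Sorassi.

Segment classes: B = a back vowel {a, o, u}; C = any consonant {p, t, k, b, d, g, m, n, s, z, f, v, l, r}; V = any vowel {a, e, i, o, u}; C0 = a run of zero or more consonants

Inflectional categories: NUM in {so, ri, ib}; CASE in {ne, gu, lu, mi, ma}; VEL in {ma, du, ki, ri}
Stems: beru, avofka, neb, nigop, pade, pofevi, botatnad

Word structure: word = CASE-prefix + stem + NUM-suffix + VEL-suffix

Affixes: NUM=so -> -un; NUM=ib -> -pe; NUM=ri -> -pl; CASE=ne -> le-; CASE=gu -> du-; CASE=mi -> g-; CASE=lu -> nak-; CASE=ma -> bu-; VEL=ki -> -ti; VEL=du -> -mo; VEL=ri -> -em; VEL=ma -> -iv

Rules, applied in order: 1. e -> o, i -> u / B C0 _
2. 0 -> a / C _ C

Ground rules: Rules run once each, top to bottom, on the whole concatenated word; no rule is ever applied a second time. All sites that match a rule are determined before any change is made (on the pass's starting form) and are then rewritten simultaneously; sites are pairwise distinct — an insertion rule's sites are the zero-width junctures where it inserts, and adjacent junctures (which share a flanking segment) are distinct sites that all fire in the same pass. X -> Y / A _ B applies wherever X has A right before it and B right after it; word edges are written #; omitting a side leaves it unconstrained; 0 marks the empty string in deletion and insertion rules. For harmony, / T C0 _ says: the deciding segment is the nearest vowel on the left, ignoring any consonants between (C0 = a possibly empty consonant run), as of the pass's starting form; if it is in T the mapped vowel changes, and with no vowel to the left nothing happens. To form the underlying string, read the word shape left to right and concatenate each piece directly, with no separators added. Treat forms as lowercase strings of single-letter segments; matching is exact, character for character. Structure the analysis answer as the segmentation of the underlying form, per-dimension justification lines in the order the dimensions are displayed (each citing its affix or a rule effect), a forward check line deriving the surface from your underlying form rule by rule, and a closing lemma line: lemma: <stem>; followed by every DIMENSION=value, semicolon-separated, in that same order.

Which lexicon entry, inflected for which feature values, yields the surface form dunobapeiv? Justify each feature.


underlying: du-neb-pe-iv
NUM=ib - signalled by the affix -pe
CASE=gu - signalled by the affix du-
VEL=ma - signalled by the affix -iv
check: dunebpeiv -> dunobpeiv -> dunobapeiv
lemma: neb; NUM=ib; CASE=gu; VEL=ma


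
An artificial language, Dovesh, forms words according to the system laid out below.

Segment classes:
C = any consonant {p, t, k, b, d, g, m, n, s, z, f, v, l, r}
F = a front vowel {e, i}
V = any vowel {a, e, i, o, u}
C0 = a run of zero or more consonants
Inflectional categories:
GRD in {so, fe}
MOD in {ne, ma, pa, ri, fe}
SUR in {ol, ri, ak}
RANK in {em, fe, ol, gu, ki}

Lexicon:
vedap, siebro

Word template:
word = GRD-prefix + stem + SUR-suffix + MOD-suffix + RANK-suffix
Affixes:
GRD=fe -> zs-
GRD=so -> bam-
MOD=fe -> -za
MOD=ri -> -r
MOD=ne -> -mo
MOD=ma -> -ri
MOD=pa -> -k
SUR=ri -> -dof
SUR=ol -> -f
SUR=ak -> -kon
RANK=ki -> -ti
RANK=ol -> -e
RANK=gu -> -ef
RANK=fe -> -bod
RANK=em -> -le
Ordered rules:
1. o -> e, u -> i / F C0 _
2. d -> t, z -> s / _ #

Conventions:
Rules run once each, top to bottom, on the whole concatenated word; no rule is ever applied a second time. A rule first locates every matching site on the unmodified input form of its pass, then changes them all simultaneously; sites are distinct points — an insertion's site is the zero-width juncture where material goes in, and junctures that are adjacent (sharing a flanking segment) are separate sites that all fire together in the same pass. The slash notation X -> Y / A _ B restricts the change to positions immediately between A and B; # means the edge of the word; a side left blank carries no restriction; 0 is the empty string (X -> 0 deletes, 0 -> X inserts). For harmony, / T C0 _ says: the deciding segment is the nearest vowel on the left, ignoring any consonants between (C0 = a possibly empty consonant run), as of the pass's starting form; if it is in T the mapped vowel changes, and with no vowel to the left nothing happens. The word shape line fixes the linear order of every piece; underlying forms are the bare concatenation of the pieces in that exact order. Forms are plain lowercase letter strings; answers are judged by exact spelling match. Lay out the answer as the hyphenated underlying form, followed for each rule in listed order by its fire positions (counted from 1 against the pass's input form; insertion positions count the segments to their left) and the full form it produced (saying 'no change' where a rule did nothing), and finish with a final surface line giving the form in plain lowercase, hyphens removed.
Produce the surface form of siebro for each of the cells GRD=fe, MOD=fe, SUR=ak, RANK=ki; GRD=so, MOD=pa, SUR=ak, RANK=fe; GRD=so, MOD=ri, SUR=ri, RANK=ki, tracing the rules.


cell GRD=fe, MOD=fe, SUR=ak, RANK=ki:
underlying: zs-siebro-kon-za-ti
1. o -> e, u -> i / F C0 _: fires at position(s) 8: zssiebrekonzati
2. d -> t, z -> s / _ #: no change
surface: zssiebrekonzati

cell GRD=so, MOD=pa, SUR=ak, RANK=fe:
underlying: bam-siebro-kon-k-bod
1. o -> e, u -> i / F C0 _: fires at position(s) 9: bamsiebrekonkbod
2. d -> t, z -> s / _ #: fires at position(s) 16: bamsiebrekonkbot
surface: bamsiebrekonkbot

cell GRD=so, MOD=ri, SUR=ri, RANK=ki:
underlying: bam-siebro-dof-r-ti
1. o -> e, u -> i / F C0 _: fires at position(s) 9: bamsiebredofrti
2. d -> t, z -> s / _ #: no change
surface: bamsiebredofrti


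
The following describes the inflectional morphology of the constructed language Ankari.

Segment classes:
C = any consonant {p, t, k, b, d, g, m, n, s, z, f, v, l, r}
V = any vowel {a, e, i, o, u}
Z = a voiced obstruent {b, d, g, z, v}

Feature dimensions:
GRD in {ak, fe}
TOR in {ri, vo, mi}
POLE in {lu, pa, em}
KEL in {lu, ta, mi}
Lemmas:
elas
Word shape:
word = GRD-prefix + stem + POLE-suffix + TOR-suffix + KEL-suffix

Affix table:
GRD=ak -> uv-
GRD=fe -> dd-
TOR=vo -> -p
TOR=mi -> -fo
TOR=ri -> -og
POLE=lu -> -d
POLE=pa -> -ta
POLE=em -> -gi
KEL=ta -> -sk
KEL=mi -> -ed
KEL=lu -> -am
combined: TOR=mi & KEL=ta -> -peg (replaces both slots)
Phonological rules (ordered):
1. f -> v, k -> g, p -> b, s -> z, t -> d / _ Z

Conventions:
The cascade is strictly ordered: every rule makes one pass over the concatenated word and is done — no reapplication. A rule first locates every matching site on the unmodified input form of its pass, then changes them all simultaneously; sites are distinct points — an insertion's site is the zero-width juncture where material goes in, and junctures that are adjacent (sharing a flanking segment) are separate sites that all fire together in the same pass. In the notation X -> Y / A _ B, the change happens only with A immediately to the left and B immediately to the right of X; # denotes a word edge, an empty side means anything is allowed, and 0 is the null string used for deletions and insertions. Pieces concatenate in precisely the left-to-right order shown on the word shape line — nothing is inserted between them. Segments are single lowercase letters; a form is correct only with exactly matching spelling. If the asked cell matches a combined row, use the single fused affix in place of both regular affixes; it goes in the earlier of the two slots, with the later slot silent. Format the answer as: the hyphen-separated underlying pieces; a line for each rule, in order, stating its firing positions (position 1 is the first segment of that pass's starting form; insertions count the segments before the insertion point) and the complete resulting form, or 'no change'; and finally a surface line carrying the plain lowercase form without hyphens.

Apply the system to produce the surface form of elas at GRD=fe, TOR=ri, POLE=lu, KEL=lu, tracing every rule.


underlying: dd-elas-d-og-am
1. f -> v, k -> g, p -> b, s -> z, t -> d / _ Z: fires at position(s) 6: ddelazdogam
surface: ddelazdogam


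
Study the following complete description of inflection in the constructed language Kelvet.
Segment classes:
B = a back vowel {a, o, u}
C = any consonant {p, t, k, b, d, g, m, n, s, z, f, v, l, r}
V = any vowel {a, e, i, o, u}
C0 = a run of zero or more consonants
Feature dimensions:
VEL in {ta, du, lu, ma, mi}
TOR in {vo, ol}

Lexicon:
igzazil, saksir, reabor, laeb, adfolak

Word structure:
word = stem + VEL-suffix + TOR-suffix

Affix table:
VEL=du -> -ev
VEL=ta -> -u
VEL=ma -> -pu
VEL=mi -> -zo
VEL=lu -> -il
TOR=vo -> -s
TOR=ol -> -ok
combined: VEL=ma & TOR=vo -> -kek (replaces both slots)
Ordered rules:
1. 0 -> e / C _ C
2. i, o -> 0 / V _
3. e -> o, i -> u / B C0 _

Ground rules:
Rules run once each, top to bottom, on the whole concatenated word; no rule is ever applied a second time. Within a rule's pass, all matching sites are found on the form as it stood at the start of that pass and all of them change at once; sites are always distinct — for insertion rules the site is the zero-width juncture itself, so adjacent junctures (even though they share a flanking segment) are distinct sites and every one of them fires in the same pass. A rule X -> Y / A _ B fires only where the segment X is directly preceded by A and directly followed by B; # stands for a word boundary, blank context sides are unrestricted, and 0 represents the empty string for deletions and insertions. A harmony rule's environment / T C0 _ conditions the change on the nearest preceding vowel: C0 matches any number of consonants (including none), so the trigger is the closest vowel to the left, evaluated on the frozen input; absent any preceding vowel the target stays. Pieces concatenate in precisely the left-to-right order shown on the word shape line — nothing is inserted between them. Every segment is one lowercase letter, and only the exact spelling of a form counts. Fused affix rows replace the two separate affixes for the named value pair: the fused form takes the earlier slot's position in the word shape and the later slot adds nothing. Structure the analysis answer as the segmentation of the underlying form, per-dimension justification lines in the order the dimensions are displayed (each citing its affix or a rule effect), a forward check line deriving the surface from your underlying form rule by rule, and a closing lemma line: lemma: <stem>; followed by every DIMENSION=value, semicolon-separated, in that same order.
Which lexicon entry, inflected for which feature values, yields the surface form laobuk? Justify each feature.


underlying: laeb-u-ok
VEL=ta - signalled by the affix -u
TOR=ol - signalled by the affix -ok
check: laebuok -> laebuok -> laebuk -> laobuk
lemma: laeb; VEL=ta; TOR=ol


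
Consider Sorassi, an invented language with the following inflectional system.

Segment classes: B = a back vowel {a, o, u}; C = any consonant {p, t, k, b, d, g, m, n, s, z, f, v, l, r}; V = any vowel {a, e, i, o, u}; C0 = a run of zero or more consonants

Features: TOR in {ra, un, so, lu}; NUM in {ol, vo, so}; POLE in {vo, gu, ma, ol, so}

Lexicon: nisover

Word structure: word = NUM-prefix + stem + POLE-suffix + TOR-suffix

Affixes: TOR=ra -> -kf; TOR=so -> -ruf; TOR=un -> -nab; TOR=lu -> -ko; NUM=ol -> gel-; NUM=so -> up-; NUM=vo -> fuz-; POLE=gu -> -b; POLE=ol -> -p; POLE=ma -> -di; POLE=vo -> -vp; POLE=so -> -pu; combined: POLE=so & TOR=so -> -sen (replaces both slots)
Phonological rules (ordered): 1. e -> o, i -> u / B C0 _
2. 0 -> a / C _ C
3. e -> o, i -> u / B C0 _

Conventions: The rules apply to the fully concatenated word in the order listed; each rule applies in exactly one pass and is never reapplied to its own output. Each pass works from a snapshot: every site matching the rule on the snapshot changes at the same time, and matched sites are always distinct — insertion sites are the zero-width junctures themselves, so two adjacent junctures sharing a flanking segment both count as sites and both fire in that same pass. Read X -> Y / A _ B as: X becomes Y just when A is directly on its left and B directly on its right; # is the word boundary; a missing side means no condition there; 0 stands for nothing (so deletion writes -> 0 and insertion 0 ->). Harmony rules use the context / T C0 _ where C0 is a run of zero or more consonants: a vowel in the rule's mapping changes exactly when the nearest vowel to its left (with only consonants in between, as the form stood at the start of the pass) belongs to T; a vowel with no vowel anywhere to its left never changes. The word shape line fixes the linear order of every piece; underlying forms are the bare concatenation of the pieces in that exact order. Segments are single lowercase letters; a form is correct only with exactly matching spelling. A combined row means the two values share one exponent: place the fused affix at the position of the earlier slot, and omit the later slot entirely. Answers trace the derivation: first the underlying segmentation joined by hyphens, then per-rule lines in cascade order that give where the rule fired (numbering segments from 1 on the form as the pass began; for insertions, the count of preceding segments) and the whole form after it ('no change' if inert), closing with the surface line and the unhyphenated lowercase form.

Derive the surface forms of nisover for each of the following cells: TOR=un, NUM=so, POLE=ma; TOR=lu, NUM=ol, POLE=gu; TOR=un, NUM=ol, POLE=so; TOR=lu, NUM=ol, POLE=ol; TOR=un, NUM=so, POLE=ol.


cell TOR=un, NUM=so, POLE=ma:
underlying: up-nisover-di-nab
1. e -> o, i -> u / B C0 _: fires at position(s) 4, 8: upnusovordinab
2. 0 -> a / C _ C: inserts after position(s) 2, 9: upanusovoradinab
3. e -> o, i -> u / B C0 _: fires at position(s) 13: upanusovoradunab
surface: upanusovoradunab

cell TOR=lu, NUM=ol, POLE=gu:
underlying: gel-nisover-b-ko
1. e -> o, i -> u / B C0 _: fires at position(s) 9: gelnisovorbko
2. 0 -> a / C _ C: inserts after position(s) 3, 10, 11: gelanisovorabako
3. e -> o, i -> u / B C0 _: fires at position(s) 6: gelanusovorabako
surface: gelanusovorabako

cell TOR=un, NUM=ol, POLE=so:
underlying: gel-nisover-pu-nab
1. e -> o, i -> u / B C0 _: fires at position(s) 9: gelnisovorpunab
2. 0 -> a / C _ C: inserts after position(s) 3, 10: gelanisovorapunab
3. e -> o, i -> u / B C0 _: fires at position(s) 6: gelanusovorapunab
surface: gelanusovorapunab

cell TOR=lu, NUM=ol, POLE=ol:
underlying: gel-nisover-p-ko
1. e -> o, i -> u / B C0 _: fires at position(s) 9: gelnisovorpko
2. 0 -> a / C _ C: inserts after position(s) 3, 10, 11: gelanisovorapako
3. e -> o, i -> u / B C0 _: fires at position(s) 6: gelanusovorapako
surface: gelanusovorapako

cell TOR=un, NUM=so, POLE=ol:
underlying: up-nisover-p-nab
1. e -> o, i -> u / B C0 _: fires at position(s) 4, 8: upnusovorpnab
2. 0 -> a / C _ C: inserts after position(s) 2, 9, 10: upanusovorapanab
3. e -> o, i -> u / B C0 _: no change
surface: upanusovorapanab
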